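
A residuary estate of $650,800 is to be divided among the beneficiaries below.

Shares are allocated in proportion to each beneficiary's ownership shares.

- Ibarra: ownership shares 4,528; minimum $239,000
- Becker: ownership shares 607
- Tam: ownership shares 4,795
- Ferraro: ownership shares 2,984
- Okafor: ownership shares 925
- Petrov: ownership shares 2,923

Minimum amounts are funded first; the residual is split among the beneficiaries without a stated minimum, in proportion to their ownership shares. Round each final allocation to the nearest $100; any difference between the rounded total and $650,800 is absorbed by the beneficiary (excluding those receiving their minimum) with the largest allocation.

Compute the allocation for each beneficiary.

Ibarra: $239,000 · Becker: $20,400 · Tam: $161,500 · Ferraro: $100,400 · Okafor: $31,100 · Petrov: $98,400

Minimums first: Ibarra $239,000. Remaining pool $411,800.
Remaining pool split over remaining ownership shares 12,234: Becker 20,431.80 → $20,400; Tam 161,401.10 → $161,400; Ferraro 100,442.31 → $100,400; Okafor 31,135.77 → $31,100; Petrov 98,389.03 → $98,400.
Rounding difference +$100 applied to Tam → $161,500.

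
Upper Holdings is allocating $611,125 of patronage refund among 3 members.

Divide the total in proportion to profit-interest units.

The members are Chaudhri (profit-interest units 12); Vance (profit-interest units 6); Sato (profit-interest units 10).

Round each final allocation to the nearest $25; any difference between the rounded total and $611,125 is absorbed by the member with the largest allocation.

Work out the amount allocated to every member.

Sum of profit-interest units: 28.
Proportional shares: Chaudhri 12/28 × $611,125 = 261,910.71; Vance 6/28 × $611,125 = 130,955.36; Sato 10/28 × $611,125 = 218,258.93.
Rounded to nearest $25: Chaudhri $261,900; Vance $130,950; Sato $218,250. Sum = $611,100.
Difference $611,125 − $611,100 = +$25 applied to largest allocation (Chaudhri): Chaudhri becomes $261,925.

Chaudhri: $261,925 · Vance: $130,950 · Sato: $218,250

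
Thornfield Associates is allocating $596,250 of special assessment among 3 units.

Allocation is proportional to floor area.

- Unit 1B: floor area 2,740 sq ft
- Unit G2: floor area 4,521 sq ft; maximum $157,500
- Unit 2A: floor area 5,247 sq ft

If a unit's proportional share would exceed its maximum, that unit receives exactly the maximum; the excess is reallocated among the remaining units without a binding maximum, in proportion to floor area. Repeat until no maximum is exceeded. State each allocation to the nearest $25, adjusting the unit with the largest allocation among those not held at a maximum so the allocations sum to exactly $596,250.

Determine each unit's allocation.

Total floor area = 12,508.
Unconstrained shares: Unit 1B 130,614.41; Unit G2 215,513.77; Unit 2A 250,121.82.
Cap binds for Unit G2 ($157,500); residual $438,750 reallocated over remaining floor area 7,987.
Shares after redistribution: Unit 1B 150,516.46 → $150,525; Unit 2A 288,233.54 → $288,225.

Unit 1B: $150,525 · Unit G2: $157,500 · Unit 2A: $288,225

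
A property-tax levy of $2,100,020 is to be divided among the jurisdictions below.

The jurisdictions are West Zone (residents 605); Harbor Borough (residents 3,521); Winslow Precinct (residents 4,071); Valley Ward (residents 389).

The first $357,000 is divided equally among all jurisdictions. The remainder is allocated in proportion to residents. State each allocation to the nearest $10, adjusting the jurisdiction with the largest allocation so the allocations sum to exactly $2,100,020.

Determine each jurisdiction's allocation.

First tranche $357,000 split equally: $89,250 each.
Remainder $1,743,020 by residents (total 8,586): West Zone 122,819.37 → $122,820; Harbor Borough 714,788.43 → $714,790; Winslow Precinct 826,442.40 → $826,440; Valley Ward 78,969.81 → $78,970.
Totals: West Zone $89,250 + $122,820 = $212,070; Harbor Borough $89,250 + $714,790 = $804,040; Winslow Precinct $89,250 + $826,440 = $915,690; Valley Ward $89,250 + $78,970 = $168,220.

West Zone: $212,070 · Harbor Borough: $804,040 · Winslow Precinct: $915,690 · Valley Ward: $168,220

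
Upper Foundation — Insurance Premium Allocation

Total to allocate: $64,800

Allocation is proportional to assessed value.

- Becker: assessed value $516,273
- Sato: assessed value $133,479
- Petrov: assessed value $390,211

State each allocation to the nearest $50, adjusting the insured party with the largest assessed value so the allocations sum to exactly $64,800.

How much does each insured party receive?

Becker: $32,200 | Sato: $8,300 | Petrov: $24,300

Assessed value total: 1,039,963.
Raw shares: Becker 516,273/1,039,963 × $64,800 = 32,168.92; Sato 133,479/1,039,963 × $64,800 = 8,317.06; Petrov 390,211/1,039,963 × $64,800 = 24,314.01.
At nearest $50: Becker $32,150; Sato $8,300; Petrov $24,300. Sum = $64,750.
Difference $64,800 − $64,750 = +$50 applied to largest assessed value (Becker): Becker becomes $32,200.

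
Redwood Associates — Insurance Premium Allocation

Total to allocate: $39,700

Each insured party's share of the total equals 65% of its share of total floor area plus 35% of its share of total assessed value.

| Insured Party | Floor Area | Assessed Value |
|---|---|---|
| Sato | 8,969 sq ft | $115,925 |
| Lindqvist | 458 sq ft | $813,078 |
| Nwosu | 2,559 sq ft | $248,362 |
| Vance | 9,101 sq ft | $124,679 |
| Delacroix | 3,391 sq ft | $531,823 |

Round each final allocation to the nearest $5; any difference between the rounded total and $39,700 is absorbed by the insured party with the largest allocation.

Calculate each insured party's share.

Sato: $10,335 · Lindqvist: $6,645 · Nwosu: $4,580 · Vance: $10,535 · Delacroix: $7,605

Floor area total 24,478; assessed value total 1,833,867.
Composite weights (65% floor area + 35% assessed value): Sato 0.2603; Lindqvist 0.1673; Nwosu 0.1154; Vance 0.2655; Delacroix 0.1915.
Proportional shares: Sato 10,333.58; Lindqvist 6,643.43; Nwosu 4,579.54; Vance 10,539.06; Delacroix 7,604.39.
After rounding ($5): Sato $10,335; Lindqvist $6,645; Nwosu $4,580; Vance $10,540; Delacroix $7,605. Sum = $39,705.
Difference $39,700 − $39,705 = −$5 applied to largest allocation (Vance): Vance becomes $10,535.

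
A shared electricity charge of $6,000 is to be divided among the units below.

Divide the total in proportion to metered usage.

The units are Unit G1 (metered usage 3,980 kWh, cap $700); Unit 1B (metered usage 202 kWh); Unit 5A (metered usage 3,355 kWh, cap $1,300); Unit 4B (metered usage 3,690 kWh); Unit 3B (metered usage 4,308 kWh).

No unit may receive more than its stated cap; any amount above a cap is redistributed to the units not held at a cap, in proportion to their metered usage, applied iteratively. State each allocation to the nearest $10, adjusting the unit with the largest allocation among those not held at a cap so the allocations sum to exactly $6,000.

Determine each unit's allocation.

Unit G1: $700 | Unit 1B: $100 | Unit 5A: $1,300 | Unit 4B: $1,800 | Unit 3B: $2,100

Total metered usage = 15,535.
Proportional shares (ignoring caps): Unit G1 1,537.17; Unit 1B 78.02; Unit 5A 1,295.78; Unit 4B 1,425.17; Unit 3B 1,663.86.
Cap binds for Unit G1 ($700); remaining pool $5,300 reallocated over remaining metered usage 11,555.
Cap binds for Unit 5A ($1,300); remaining pool $4,000 reallocated over remaining metered usage 8,200.
Shares after redistribution: Unit 1B 98.54 → $100; Unit 4B 1,800.00 → $1,800; Unit 3B 2,101.46 → $2,100.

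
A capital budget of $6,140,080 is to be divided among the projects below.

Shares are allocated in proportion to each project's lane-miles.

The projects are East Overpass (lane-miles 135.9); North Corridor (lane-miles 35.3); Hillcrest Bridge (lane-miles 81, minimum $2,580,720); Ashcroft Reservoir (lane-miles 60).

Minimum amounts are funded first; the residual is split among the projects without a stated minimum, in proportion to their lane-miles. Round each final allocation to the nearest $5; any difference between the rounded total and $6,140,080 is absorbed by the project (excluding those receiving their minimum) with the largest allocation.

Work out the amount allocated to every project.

East Overpass: $2,092,200; North Corridor: $543,450; Hillcrest Bridge: $2,580,720; Ashcroft Reservoir: $923,710

Minimums first: Hillcrest Bridge $2,580,720. Residual $3,559,360.
Residual split over remaining lane-miles 231.2: East Overpass 2,092,201.66 → $2,092,200; North Corridor 543,449.00 → $543,450; Ashcroft Reservoir 923,709.34 → $923,710.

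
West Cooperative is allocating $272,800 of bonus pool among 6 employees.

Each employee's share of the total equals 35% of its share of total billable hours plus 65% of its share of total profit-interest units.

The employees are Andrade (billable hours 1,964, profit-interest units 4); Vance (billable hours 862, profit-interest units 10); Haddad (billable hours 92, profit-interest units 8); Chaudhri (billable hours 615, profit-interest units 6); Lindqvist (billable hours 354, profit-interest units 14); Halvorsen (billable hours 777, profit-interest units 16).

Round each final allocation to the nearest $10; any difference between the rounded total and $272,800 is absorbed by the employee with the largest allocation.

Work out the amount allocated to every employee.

Andrade: $52,440 | Vance: $48,220 | Haddad: $26,340 | Chaudhri: $30,930 | Lindqvist: $50,050 | Halvorsen: $64,820

Totals — billable hours 4,664, profit-interest units 58.
Combined weights (35% billable hours + 65% profit-interest units): Andrade 0.1922; Vance 0.1768; Haddad 0.0966; Chaudhri 0.1134; Lindqvist 0.1835; Halvorsen 0.2376.
Unrounded shares: Andrade 52,435.38; Vance 48,219.02; Haddad 26,341.33; Chaudhri 30,933.54; Lindqvist 50,048.36; Halvorsen 64,822.37.
At nearest $10: Andrade $52,440; Vance $48,220; Haddad $26,340; Chaudhri $30,930; Lindqvist $50,050; Halvorsen $64,820. Sum = $272,800.
Rounded total matches; no reconciliation needed.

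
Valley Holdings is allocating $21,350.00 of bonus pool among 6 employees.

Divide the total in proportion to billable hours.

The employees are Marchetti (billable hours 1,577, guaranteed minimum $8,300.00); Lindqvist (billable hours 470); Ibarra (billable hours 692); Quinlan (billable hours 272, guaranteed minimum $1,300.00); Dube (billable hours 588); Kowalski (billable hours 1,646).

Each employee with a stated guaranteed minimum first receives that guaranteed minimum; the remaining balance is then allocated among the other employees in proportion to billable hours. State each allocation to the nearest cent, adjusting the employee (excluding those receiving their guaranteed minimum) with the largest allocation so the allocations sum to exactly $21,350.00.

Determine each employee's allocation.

Minimums first: Marchetti $8,300.00; Quinlan $1,300.00. Residual $11,750.00.
Residual split over remaining billable hours 3,396: Lindqvist 1,626.1779 → $1,626.18; Ibarra 2,394.2874 → $2,394.29; Dube 2,034.4523 → $2,034.45; Kowalski 5,695.0824 → $5,695.08.

Marchetti: $8,300.00 · Lindqvist: $1,626.18 · Ibarra: $2,394.29 · Quinlan: $1,300.00 · Dube: $2,034.45 · Kowalski: $5,695.08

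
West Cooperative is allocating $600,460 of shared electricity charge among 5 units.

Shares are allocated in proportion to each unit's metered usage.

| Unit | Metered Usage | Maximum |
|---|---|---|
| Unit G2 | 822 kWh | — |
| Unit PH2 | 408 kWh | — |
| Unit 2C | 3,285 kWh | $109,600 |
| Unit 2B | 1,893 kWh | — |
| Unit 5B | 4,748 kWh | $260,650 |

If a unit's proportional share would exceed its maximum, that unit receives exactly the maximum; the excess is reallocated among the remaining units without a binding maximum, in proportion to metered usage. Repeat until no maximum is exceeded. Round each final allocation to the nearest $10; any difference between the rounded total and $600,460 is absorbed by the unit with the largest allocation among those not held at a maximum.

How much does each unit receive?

Unit G2: $60,590 | Unit PH2: $30,080 | Unit 2C: $109,600 | Unit 2B: $139,540 | Unit 5B: $260,650

Combined metered usage = 11,156.
Unconstrained shares: Unit G2 44,243.29; Unit PH2 21,960.17; Unit 2C 176,811.68; Unit 2B 101,888.74; Unit 5B 255,556.12.
Capped: Unit 2C ($109,600); remaining pool $490,860 reallocated over remaining metered usage 7,871.
Capped: Unit 5B ($260,650); remaining pool $230,210 reallocated over remaining metered usage 3,123.
Redistributed shares: Unit G2 60,593.22 → $60,590; Unit PH2 30,075.47 → $30,080; Unit 2B 139,541.32 → $139,540.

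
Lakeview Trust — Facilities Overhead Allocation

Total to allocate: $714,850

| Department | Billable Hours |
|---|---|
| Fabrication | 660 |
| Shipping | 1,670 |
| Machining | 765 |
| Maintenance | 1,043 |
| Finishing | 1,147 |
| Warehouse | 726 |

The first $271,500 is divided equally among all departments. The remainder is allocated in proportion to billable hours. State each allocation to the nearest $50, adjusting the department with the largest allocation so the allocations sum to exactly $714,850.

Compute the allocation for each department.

Fabrication: $93,950; Shipping: $168,400; Machining: $101,650; Maintenance: $122,200; Finishing: $129,850; Warehouse: $98,800

Equal tier: $271,500 ÷ 6 = $45,250 apiece.
Remainder $443,350 by billable hours (total 6,011): Fabrication 48,679.25 → $48,700; Shipping 123,173.27 → $123,150; Machining 56,423.68 → $56,400; Maintenance 76,927.97 → $76,950; Finishing 84,598.64 → $84,600; Warehouse 53,547.18 → $53,550.
Totals: Fabrication $45,250 + $48,700 = $93,950; Shipping $45,250 + $123,150 = $168,400; Machining $45,250 + $56,400 = $101,650; Maintenance $45,250 + $76,950 = $122,200; Finishing $45,250 + $84,600 = $129,850; Warehouse $45,250 + $53,550 = $98,800.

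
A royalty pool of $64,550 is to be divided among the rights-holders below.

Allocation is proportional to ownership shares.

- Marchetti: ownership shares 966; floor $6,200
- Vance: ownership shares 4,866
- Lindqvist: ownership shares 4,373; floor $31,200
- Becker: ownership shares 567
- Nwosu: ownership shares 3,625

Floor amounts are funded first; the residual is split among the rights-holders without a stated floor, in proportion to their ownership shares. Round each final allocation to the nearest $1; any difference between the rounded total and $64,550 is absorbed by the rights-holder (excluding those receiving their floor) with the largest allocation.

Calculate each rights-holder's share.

Marchetti: $6,200 | Vance: $14,586 | Lindqvist: $31,200 | Becker: $1,699 | Nwosu: $10,865

Minimums first: Marchetti $6,200; Lindqvist $31,200. Balance $27,150.
Balance split over remaining ownership shares 9,058: Vance 14,585.11 → $14,585; Becker 1,699.498 → $1,699; Nwosu 10,865.40 → $10,865.
Rounding difference +$1 applied to Vance → $14,586.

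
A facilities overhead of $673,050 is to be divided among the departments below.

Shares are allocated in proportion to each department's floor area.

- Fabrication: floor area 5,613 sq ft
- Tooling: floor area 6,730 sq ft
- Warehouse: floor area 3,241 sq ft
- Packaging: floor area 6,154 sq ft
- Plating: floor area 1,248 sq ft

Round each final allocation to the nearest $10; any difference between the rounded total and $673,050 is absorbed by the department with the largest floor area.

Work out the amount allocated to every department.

Floor area total: 22,986.
Proportional shares: Fabrication 5,613/22,986 × $673,050 = 164,353.50; Tooling 6,730/22,986 × $673,050 = 197,060.23; Warehouse 3,241/22,986 × $673,050 = 94,899.29; Packaging 6,154/22,986 × $673,050 = 180,194.45; Plating 1,248/22,986 × $673,050 = 36,542.52.
At nearest $10: Fabrication $164,350; Tooling $197,060; Warehouse $94,900; Packaging $180,190; Plating $36,540. Sum = $673,040.
Difference $673,050 − $673,040 = +$10 applied to largest floor area (Tooling): Tooling becomes $197,070.

Fabrication: $164,350 · Tooling: $197,070 · Warehouse: $94,900 · Packaging: $180,190 · Plating: $36,540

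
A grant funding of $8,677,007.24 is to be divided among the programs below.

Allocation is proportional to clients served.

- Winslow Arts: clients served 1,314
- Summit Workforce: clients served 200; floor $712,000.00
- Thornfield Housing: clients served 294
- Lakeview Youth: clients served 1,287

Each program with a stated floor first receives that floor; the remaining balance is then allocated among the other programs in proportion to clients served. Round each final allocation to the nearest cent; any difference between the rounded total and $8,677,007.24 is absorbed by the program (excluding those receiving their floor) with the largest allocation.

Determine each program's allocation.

Winslow Arts: $3,615,205.36; Summit Workforce: $712,000.00; Thornfield Housing: $808,881.56; Lakeview Youth: $3,540,920.32

Guaranteed amounts: Summit Workforce $712,000.00. Remaining pool $7,965,007.24.
Remaining pool split over remaining clients served 2,895: Winslow Arts 3,615,205.3587 → $3,615,205.36; Thornfield Housing 808,881.5643 → $808,881.56; Lakeview Youth 3,540,920.3171 → $3,540,920.32.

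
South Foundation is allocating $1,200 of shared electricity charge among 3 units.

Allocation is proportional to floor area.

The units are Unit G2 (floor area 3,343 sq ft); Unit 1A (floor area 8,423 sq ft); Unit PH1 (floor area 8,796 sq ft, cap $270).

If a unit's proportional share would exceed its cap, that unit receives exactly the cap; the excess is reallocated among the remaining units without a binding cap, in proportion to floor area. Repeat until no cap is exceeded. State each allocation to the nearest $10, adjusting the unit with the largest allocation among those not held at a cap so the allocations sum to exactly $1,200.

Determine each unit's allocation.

Combined floor area = 20,562.
Pro-rata shares before constraints: Unit G2 195.10; Unit 1A 491.57; Unit PH1 513.34.
Capped: Unit PH1 ($270); remaining pool $930 reallocated over remaining floor area 11,766.
Remaining shares: Unit G2 264.24 → $260; Unit 1A 665.76 → $670.

Unit G2: $260; Unit 1A: $670; Unit PH1: $270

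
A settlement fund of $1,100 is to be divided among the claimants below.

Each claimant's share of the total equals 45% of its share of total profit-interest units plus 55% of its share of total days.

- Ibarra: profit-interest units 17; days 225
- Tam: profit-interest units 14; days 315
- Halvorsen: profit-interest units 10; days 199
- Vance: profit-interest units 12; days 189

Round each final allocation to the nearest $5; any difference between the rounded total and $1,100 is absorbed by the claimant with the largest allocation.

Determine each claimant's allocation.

Ibarra: $305 | Tam: $335 | Halvorsen: $225 | Vance: $235

Totals — profit-interest units 53, days 928.
Combined weights (45% profit-interest units + 55% days): Ibarra 0.2777; Tam 0.3056; Halvorsen 0.2028; Vance 0.2139.
Raw shares: Ibarra 305.46; Tam 336.12; Halvorsen 223.13; Vance 235.29.
Rounded to nearest $5: Ibarra $305; Tam $335; Halvorsen $225; Vance $235. Sum = $1,100.
No rounding difference to absorb.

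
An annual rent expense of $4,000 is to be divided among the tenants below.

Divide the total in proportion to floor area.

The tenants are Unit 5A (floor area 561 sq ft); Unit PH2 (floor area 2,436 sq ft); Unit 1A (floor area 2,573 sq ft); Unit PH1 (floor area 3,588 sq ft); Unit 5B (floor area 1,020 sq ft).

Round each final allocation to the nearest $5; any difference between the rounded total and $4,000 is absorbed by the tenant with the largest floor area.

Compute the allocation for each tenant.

Unit 5A: $220 · Unit PH2: $955 · Unit 1A: $1,010 · Unit PH1: $1,415 · Unit 5B: $400

Total floor area = 10,178.
Raw shares: Unit 5A 561/10,178 × $4,000 = 220.48; Unit PH2 2,436/10,178 × $4,000 = 957.36; Unit 1A 2,573/10,178 × $4,000 = 1,011.20; Unit PH1 3,588/10,178 × $4,000 = 1,410.10; Unit 5B 1,020/10,178 × $4,000 = 400.86.
At nearest $5: Unit 5A $220; Unit PH2 $955; Unit 1A $1,010; Unit PH1 $1,410; Unit 5B $400. Sum = $3,995.
Difference $4,000 − $3,995 = +$5 applied to largest floor area (Unit PH1): Unit PH1 becomes $1,415.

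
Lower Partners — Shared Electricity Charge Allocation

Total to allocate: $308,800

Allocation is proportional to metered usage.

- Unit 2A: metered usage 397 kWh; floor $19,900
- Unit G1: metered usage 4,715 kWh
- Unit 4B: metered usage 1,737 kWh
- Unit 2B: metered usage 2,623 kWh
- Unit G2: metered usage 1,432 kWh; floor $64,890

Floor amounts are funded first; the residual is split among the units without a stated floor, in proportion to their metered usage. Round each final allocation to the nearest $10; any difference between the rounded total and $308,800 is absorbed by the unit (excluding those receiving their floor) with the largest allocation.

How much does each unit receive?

Unit 2A: $19,900 · Unit G1: $116,380 · Unit 4B: $42,880 · Unit 2B: $64,750 · Unit G2: $64,890

Guaranteed amounts: Unit 2A $19,900; Unit G2 $64,890. Remaining pool $224,010.
Remaining pool split over remaining metered usage 9,075: Unit G1 116,386.46 → $116,390; Unit 4B 42,876.62 → $42,880; Unit 2B 64,746.91 → $64,750.
Rounding difference −$10 applied to Unit G1 → $116,380.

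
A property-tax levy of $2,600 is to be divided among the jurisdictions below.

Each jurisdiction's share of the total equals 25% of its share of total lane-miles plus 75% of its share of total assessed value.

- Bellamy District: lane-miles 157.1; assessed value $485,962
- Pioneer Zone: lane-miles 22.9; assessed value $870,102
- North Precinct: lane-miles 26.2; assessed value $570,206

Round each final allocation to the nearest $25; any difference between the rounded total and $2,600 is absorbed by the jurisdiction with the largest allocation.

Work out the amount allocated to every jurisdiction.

Bellamy District: $1,000 | Pioneer Zone: $950 | North Precinct: $650

Lane-miles total 206.2; assessed value total 1,926,270.
Combined weights (25% lane-miles + 75% assessed value): Bellamy District 0.3797; Pioneer Zone 0.3665; North Precinct 0.2538.
Raw shares: Bellamy District 987.17; Pioneer Zone 953.01; North Precinct 659.82.
After rounding ($25): Bellamy District $975; Pioneer Zone $950; North Precinct $650. Sum = $2,575.
Difference $2,600 − $2,575 = +$25 applied to largest allocation (Bellamy District): Bellamy District becomes $1,000.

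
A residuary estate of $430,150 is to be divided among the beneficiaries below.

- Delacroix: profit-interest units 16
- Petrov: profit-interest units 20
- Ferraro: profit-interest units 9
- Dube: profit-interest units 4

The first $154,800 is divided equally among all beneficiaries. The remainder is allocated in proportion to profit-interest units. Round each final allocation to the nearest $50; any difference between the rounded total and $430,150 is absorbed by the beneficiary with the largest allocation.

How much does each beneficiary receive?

$154,800 shared equally gives $38,700 per beneficiary.
Remainder $275,350 by profit-interest units (total 49): Delacroix 89,910.20 → $89,900; Petrov 112,387.76 → $112,400; Ferraro 50,574.49 → $50,550; Dube 22,477.55 → $22,500.
Totals: Delacroix $38,700 + $89,900 = $128,600; Petrov $38,700 + $112,400 = $151,100; Ferraro $38,700 + $50,550 = $89,250; Dube $38,700 + $22,500 = $61,200.

Delacroix: $128,600 | Petrov: $151,100 | Ferraro: $89,250 | Dube: $61,200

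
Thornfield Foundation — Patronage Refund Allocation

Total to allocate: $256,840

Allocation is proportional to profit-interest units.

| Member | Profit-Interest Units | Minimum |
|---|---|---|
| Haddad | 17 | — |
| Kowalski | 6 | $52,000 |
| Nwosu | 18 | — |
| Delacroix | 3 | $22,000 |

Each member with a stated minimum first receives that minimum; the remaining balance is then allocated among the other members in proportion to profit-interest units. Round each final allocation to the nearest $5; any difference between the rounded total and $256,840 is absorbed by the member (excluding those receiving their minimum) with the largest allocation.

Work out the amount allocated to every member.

Fund the minimums — Kowalski $52,000; Delacroix $22,000. Remaining pool $182,840.
Remaining pool split over remaining profit-interest units 35: Haddad 88,808.00 → $88,810; Nwosu 94,032.00 → $94,030.

Haddad: $88,810 · Kowalski: $52,000 · Nwosu: $94,030 · Delacroix: $22,000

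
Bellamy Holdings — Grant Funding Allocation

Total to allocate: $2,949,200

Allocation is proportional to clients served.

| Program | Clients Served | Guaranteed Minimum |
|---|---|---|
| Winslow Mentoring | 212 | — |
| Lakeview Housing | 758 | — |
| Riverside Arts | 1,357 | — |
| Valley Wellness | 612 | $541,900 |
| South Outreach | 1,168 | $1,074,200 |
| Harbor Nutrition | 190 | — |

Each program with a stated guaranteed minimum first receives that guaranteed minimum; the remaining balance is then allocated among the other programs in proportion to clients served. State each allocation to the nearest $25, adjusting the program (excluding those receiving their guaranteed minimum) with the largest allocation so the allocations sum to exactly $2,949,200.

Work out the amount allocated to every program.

Minimums first: Valley Wellness $541,900; South Outreach $1,074,200. Remaining pool $1,333,100.
Remaining pool split over remaining clients served 2,517: Winslow Mentoring 112,283.35 → $112,275; Lakeview Housing 401,465.95 → $401,475; Riverside Arts 718,719.39 → $718,725; Harbor Nutrition 100,631.31 → $100,625.

Winslow Mentoring: $112,275 | Lakeview Housing: $401,475 | Riverside Arts: $718,725 | Valley Wellness: $541,900 | South Outreach: $1,074,200 | Harbor Nutrition: $100,625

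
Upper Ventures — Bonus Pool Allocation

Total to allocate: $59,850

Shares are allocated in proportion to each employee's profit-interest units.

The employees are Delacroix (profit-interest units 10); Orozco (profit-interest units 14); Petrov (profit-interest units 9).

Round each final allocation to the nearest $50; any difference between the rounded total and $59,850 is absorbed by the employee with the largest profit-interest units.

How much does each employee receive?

Delacroix: $18,150 · Orozco: $25,400 · Petrov: $16,300

Profit-interest units total: 10 + 14 + 9 = 33.
Proportional shares: Delacroix 18,136.36; Orozco 25,390.91; Petrov 16,322.73.
At nearest $50: Delacroix $18,150; Orozco $25,400; Petrov $16,300. Sum = $59,850.
Rounded total matches; no reconciliation needed.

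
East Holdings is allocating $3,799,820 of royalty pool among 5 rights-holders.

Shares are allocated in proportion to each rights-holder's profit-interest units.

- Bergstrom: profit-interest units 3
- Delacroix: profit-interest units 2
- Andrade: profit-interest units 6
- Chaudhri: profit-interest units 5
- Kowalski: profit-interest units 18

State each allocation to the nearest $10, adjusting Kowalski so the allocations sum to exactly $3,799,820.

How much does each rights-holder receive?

Bergstrom: $335,280 · Delacroix: $223,520 · Andrade: $670,560 · Chaudhri: $558,800 · Kowalski: $2,011,660

Profit-interest units total: 34.
Pro-rata amounts: Bergstrom 3/34 × $3,799,820 = 335,278.24; Delacroix 2/34 × $3,799,820 = 223,518.82; Andrade 6/34 × $3,799,820 = 670,556.47; Chaudhri 5/34 × $3,799,820 = 558,797.06; Kowalski 18/34 × $3,799,820 = 2,011,669.41.
After rounding ($10): Bergstrom $335,280; Delacroix $223,520; Andrade $670,560; Chaudhri $558,800; Kowalski $2,011,670. Sum = $3,799,830.
Difference $3,799,820 − $3,799,830 = −$10 applied to Kowalski: Kowalski becomes $2,011,660.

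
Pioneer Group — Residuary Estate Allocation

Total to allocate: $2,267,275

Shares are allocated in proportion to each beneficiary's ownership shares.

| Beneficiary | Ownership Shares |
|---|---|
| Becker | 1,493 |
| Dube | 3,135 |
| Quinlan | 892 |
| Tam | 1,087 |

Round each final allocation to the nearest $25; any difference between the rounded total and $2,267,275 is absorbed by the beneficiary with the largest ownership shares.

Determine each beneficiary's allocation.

Ownership shares total: 6,607.
Raw shares: Becker 1,493/6,607 × $2,267,275 = 512,341.69; Dube 3,135/6,607 × $2,267,275 = 1,075,814.61; Quinlan 892/6,607 × $2,267,275 = 306,101.00; Tam 1,087/6,607 × $2,267,275 = 373,017.70.
At nearest $25: Becker $512,350; Dube $1,075,825; Quinlan $306,100; Tam $373,025. Sum = $2,267,300.
Difference $2,267,275 − $2,267,300 = −$25 applied to largest ownership shares (Dube): Dube becomes $1,075,800.

Becker: $512,350; Dube: $1,075,800; Quinlan: $306,100; Tam: $373,025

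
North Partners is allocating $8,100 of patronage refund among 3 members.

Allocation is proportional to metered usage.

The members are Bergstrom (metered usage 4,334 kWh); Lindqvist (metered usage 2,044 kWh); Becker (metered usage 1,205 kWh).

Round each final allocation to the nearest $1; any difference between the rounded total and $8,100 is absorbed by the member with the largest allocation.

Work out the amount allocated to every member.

Sum of metered usage: 7,583.
Unrounded shares: Bergstrom 4,334/7,583 × $8,100 = 4,629.49; Lindqvist 2,044/7,583 × $8,100 = 2,183.36; Becker 1,205/7,583 × $8,100 = 1,287.16.
Rounded to nearest $1: Bergstrom $4,629; Lindqvist $2,183; Becker $1,287. Sum = $8,099.
Difference $8,100 − $8,099 = +$1 applied to largest allocation (Bergstrom): Bergstrom becomes $4,630.

Bergstrom: $4,630; Lindqvist: $2,183; Becker: $1,287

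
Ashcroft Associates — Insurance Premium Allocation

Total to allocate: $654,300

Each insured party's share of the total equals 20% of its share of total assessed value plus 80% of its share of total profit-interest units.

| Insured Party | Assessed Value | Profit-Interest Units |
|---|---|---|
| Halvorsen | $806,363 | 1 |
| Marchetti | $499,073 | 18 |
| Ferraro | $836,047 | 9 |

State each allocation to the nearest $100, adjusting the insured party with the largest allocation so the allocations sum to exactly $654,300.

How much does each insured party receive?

Assessed value total 2,141,483; profit-interest units total 28.
Blended shares (20% assessed value + 80% profit-interest units): Halvorsen 0.1039; Marchetti 0.5609; Ferraro 0.3352.
Unrounded shares: Halvorsen 67,968.86; Marchetti 366,994.09; Ferraro 219,337.05.
After rounding ($100): Halvorsen $68,000; Marchetti $367,000; Ferraro $219,300. Sum = $654,300.
No rounding difference to absorb.

Halvorsen: $68,000 · Marchetti: $367,000 · Ferraro: $219,300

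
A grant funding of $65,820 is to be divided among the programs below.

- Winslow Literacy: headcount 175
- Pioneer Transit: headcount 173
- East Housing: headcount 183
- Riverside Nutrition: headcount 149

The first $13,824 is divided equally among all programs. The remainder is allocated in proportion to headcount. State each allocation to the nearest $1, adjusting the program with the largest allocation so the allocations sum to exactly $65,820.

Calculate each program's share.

Winslow Literacy: $16,837 · Pioneer Transit: $16,684 · East Housing: $17,450 · Riverside Nutrition: $14,849

Equal tier: $13,824 ÷ 4 = $3,456 apiece.
Remainder $51,996 by headcount (total 680): Winslow Literacy 13,381.32 → $13,381; Pioneer Transit 13,228.39 → $13,228; East Housing 13,993.04 → $13,993; Riverside Nutrition 11,393.24 → $11,393.
Rounding difference +$1 on remainder applied to East Housing.
Totals: Winslow Literacy $3,456 + $13,381 = $16,837; Pioneer Transit $3,456 + $13,228 = $16,684; East Housing $3,456 + $13,994 = $17,450; Riverside Nutrition $3,456 + $11,393 = $14,849.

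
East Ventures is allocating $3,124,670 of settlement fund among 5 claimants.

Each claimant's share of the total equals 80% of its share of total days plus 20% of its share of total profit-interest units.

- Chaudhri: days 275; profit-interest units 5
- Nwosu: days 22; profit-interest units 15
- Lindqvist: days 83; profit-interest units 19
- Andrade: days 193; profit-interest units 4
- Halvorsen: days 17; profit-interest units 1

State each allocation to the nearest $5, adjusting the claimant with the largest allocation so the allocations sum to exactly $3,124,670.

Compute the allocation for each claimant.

Chaudhri: $1,236,150 · Nwosu: $306,255 · Lindqvist: $621,515 · Andrade: $874,520 · Halvorsen: $86,230

Totals — days 590, profit-interest units 44.
Blended shares (80% days + 20% profit-interest units): Chaudhri 0.3956; Nwosu 0.0980; Lindqvist 0.1989; Andrade 0.2799; Halvorsen 0.0276.
Proportional shares: Chaudhri 1,236,146.41; Nwosu 306,256.18; Lindqvist 621,515.64; Andrade 874,522.43; Halvorsen 86,229.34.
Rounded to nearest $5: Chaudhri $1,236,145; Nwosu $306,255; Lindqvist $621,515; Andrade $874,520; Halvorsen $86,230. Sum = $3,124,665.
Difference $3,124,670 − $3,124,665 = +$5 applied to largest allocation (Chaudhri): Chaudhri becomes $1,236,150.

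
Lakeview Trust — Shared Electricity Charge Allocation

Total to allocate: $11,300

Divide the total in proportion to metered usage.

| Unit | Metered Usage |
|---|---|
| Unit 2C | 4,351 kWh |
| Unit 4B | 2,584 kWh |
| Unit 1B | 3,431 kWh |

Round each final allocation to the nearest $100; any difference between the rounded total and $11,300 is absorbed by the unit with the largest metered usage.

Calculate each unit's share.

Unit 2C: $4,800 · Unit 4B: $2,800 · Unit 1B: $3,700

Combined metered usage = 10,366.
Pro-rata amounts: Unit 2C 4,351/10,366 × $11,300 = 4,743.03; Unit 4B 2,584/10,366 × $11,300 = 2,816.82; Unit 1B 3,431/10,366 × $11,300 = 3,740.14.
At nearest $100: Unit 2C $4,700; Unit 4B $2,800; Unit 1B $3,700. Sum = $11,200.
Difference $11,300 − $11,200 = +$100 applied to largest metered usage (Unit 2C): Unit 2C becomes $4,800.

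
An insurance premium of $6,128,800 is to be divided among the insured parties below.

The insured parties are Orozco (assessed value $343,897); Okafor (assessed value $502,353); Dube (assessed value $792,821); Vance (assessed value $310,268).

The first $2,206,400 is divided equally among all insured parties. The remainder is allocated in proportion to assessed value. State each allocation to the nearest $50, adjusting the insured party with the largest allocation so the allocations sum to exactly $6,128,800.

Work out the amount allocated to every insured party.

Equal tier: $2,206,400 ÷ 4 = $551,600 apiece.
Remainder $3,922,400 by assessed value (total 1,949,339): Orozco 691,978.97 → $692,000; Okafor 1,010,819.26 → $1,010,800; Dube 1,595,290.04 → $1,595,300; Vance 624,311.73 → $624,300.
Totals: Orozco $551,600 + $692,000 = $1,243,600; Okafor $551,600 + $1,010,800 = $1,562,400; Dube $551,600 + $1,595,300 = $2,146,900; Vance $551,600 + $624,300 = $1,175,900.

Orozco: $1,243,600 | Okafor: $1,562,400 | Dube: $2,146,900 | Vance: $1,175,900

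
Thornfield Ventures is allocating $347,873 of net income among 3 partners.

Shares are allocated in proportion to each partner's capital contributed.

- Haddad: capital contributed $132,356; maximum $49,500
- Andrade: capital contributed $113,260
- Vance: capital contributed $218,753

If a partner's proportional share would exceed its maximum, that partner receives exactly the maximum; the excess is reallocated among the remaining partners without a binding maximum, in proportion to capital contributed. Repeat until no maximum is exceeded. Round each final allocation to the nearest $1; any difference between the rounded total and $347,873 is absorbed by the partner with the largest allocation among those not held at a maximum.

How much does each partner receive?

Haddad: $49,500; Andrade: $101,784; Vance: $196,589

Combined capital contributed = 464,369.
Unconstrained shares: Haddad 99,151.92; Andrade 84,846.53; Vance 163,874.55.
Capped: Haddad ($49,500); balance $298,373 reallocated over remaining capital contributed 332,013.
Shares after redistribution: Andrade 101,784.35 → $101,784; Vance 196,588.65 → $196,589.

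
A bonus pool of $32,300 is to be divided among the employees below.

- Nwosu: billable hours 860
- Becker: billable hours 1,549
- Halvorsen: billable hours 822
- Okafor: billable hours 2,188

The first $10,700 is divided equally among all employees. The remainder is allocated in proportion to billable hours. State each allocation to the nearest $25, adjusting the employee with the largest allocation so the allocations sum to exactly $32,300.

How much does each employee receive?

Nwosu: $6,100 · Becker: $8,850 · Halvorsen: $5,950 · Okafor: $11,400

$10,700 shared equally gives $2,675 per employee.
Remainder $21,600 by billable hours (total 5,419): Nwosu 3,427.94 → $3,425; Becker 6,174.28 → $6,175; Halvorsen 3,276.47 → $3,275; Okafor 8,721.31 → $8,725.
Totals: Nwosu $2,675 + $3,425 = $6,100; Becker $2,675 + $6,175 = $8,850; Halvorsen $2,675 + $3,275 = $5,950; Okafor $2,675 + $8,725 = $11,400.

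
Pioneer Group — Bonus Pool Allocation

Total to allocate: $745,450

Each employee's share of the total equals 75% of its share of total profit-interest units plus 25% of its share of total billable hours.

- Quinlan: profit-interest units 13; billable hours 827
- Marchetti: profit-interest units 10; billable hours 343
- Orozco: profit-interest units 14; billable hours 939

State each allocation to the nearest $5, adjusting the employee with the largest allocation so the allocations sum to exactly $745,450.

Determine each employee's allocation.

Quinlan: $269,515 · Marchetti: $181,415 · Orozco: $294,520

Totals — profit-interest units 37, billable hours 2,109.
Blended shares (75% profit-interest units + 25% billable hours): Quinlan 0.3615; Marchetti 0.2434; Orozco 0.3951.
Unrounded shares: Quinlan 269,514.28; Marchetti 181,414.04; Orozco 294,521.67.
At nearest $5: Quinlan $269,515; Marchetti $181,415; Orozco $294,520. Sum = $745,450.
Sum already equals the total — no adjustment.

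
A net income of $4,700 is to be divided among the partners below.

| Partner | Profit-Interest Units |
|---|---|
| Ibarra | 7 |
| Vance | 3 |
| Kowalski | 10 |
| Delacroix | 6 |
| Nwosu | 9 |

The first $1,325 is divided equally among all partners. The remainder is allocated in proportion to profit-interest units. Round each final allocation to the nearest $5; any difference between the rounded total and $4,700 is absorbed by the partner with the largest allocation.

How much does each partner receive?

First tranche $1,325 split equally: $265 each.
Remainder $3,375 by profit-interest units (total 35): Ibarra 675.00 → $675; Vance 289.29 → $290; Kowalski 964.29 → $965; Delacroix 578.57 → $580; Nwosu 867.86 → $870.
Rounding difference −$5 on remainder applied to Kowalski.
Totals: Ibarra $265 + $675 = $940; Vance $265 + $290 = $555; Kowalski $265 + $960 = $1,225; Delacroix $265 + $580 = $845; Nwosu $265 + $870 = $1,135.

Ibarra: $940; Vance: $555; Kowalski: $1,225; Delacroix: $845; Nwosu: $1,135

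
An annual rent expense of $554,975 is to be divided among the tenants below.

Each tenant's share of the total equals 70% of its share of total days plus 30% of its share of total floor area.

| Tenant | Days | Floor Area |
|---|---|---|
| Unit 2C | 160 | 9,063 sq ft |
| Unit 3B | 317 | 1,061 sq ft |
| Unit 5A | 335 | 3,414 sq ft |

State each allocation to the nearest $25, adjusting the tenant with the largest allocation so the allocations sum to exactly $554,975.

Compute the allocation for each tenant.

Totals — days 812, floor area 13,538.
Composite weights (70% days + 30% floor area): Unit 2C 0.3388; Unit 3B 0.2968; Unit 5A 0.3644.
Raw shares: Unit 2C 188,006.51; Unit 3B 164,709.62; Unit 5A 202,258.87.
Rounded to nearest $25: Unit 2C $188,000; Unit 3B $164,700; Unit 5A $202,250. Sum = $554,950.
Difference $554,975 − $554,950 = +$25 applied to largest allocation (Unit 5A): Unit 5A becomes $202,275.

Unit 2C: $188,000; Unit 3B: $164,700; Unit 5A: $202,275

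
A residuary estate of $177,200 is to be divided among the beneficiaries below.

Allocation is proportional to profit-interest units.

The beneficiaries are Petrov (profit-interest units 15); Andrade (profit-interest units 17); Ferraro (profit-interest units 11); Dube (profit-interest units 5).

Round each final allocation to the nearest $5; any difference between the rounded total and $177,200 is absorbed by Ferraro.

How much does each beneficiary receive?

Sum of profit-interest units: 48.
Proportional shares: Petrov 15/48 × $177,200 = 55,375.00; Andrade 17/48 × $177,200 = 62,758.33; Ferraro 11/48 × $177,200 = 40,608.33; Dube 5/48 × $177,200 = 18,458.33.
After rounding ($5): Petrov $55,375; Andrade $62,760; Ferraro $40,610; Dube $18,460. Sum = $177,205.
Difference $177,200 − $177,205 = −$5 applied to Ferraro: Ferraro becomes $40,605.

Petrov: $55,375 · Andrade: $62,760 · Ferraro: $40,605 · Dube: $18,460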